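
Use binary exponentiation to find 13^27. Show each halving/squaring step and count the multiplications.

Computing 13^27 by squaring (build up from 13^1; each line after the first costs one multiplication):

13^1 = 13
13^2 = (13^1)^2 = 13^2 = 169
13^3 = 13 * 13^2 = 13 * 169 = 2197
13^6 = (13^3)^2 = 2197^2 = 4826809
13^12 = (13^6)^2 = 4826809^2 = 23298085122481
13^13 = 13 * 13^12 = 13 * 23298085122481 = 302875106592253
13^26 = (13^13)^2 = 302875106592253^2 = 91733330193268616658399616009
13^27 = 13 * 13^26 = 13 * 91733330193268616658399616009 = 1192533292512492016559195008117

Result: 1192533292512492016559195008117
Multiplications needed: 7 (7 lines after 13^1)

13^27 = 1192533292512492016559195008117. Using exponentiation by squaring, this requires 7 multiplications. The key idea: if the exponent is even, square the half-power; if odd, multiply by the base once.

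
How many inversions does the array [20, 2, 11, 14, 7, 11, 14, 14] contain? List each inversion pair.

Finding inversions in [20, 2, 11, 14, 7, 11, 14, 14]:

(0, 1): arr[0]=20 > arr[1]=2
(0, 2): arr[0]=20 > arr[2]=11
(0, 3): arr[0]=20 > arr[3]=14
(0, 4): arr[0]=20 > arr[4]=7
(0, 5): arr[0]=20 > arr[5]=11
(0, 6): arr[0]=20 > arr[6]=14
(0, 7): arr[0]=20 > arr[7]=14
(2, 4): arr[2]=11 > arr[4]=7
(3, 4): arr[3]=14 > arr[4]=7
(3, 5): arr[3]=14 > arr[5]=11

Total inversions: 10

The array has 10 inversion(s): (0,1), (0,2), (0,3), (0,4), (0,5), (0,6), (0,7), (2,4), (3,4), (3,5). Each pair (i,j) satisfies i < j and arr[i] > arr[j].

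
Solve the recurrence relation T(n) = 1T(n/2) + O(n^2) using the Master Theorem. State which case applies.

Master Theorem for T(n) = 1T(n/2) + O(n^2):

a = 1, b = 2, c = 2
log_b(a) = log_2(1) = 0.0000

Case 3: c = 2 > log_2(1) = 0.0000
T(n) = O(n^2) = O(n^2)

For T(n) = 1T(n/2) + O(n^2): log_2(1) = 0.0000. This is Case 3 of the Master Theorem (c > log_b(a), work dominated by root), giving O(n^2).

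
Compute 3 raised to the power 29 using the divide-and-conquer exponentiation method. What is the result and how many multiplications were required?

Computing 3^29 by squaring (build up from 3^1; each line after the first costs one multiplication):

3^1 = 3
3^2 = (3^1)^2 = 3^2 = 9
3^3 = 3 * 3^2 = 3 * 9 = 27
3^6 = (3^3)^2 = 27^2 = 729
3^7 = 3 * 3^6 = 3 * 729 = 2187
3^14 = (3^7)^2 = 2187^2 = 4782969
3^28 = (3^14)^2 = 4782969^2 = 22876792454961
3^29 = 3 * 3^28 = 3 * 22876792454961 = 68630377364883

Result: 68630377364883
Multiplications needed: 7 (7 lines after 3^1)

3^29 = 68630377364883. Using exponentiation by squaring, this requires 7 multiplications. The key idea: if the exponent is even, square the half-power; if odd, multiply by the base once.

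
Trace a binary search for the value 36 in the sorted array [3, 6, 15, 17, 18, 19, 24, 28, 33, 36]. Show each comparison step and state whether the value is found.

Binary search for 36 in [3, 6, 15, 17, 18, 19, 24, 28, 33, 36]:

lo=0, hi=9, mid=4, arr[mid]=18 -> 18 < 36, search right half
lo=5, hi=9, mid=7, arr[mid]=28 -> 28 < 36, search right half
lo=8, hi=9, mid=8, arr[mid]=33 -> 33 < 36, search right half
lo=9, hi=9, mid=9, arr[mid]=36 -> Found target at index 9!

Binary search finds 36 at index 9 after 4 comparisons. The search repeatedly halves the search space by comparing with the middle element.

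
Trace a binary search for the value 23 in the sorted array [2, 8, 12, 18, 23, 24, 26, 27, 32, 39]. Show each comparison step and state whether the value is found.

Binary search for 23 in [2, 8, 12, 18, 23, 24, 26, 27, 32, 39]:

lo=0, hi=9, mid=4, arr[mid]=23 -> Found target at index 4!

Binary search finds 23 at index 4 after 1 comparisons. The search repeatedly halves the search space by comparing with the middle element.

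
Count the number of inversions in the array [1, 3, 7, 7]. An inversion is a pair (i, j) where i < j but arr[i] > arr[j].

Finding inversions in [1, 3, 7, 7]:


Total inversions: 0

The array has 0 inversions. It is already sorted.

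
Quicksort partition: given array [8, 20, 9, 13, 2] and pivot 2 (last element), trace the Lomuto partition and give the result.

Lomuto partition with pivot = 2:

Initial array: [8, 20, 9, 13, 2]

arr[0]=8 > 2: no swap
arr[1]=20 > 2: no swap
arr[2]=9 > 2: no swap
arr[3]=13 > 2: no swap

Place pivot at position 0: [2, 20, 9, 13, 8]
Pivot position: 0

After partitioning with pivot 2, the array becomes [2, 20, 9, 13, 8]. The pivot is placed at index 0. All elements to the left of the pivot are <= 2, and all elements to the right are > 2.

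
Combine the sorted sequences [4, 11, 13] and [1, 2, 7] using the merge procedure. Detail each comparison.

Merging process:

Compare 4 vs 1: take 1 from right. Merged: [1]
Compare 4 vs 2: take 2 from right. Merged: [1, 2]
Compare 4 vs 7: take 4 from left. Merged: [1, 2, 4]
Compare 11 vs 7: take 7 from right. Merged: [1, 2, 4, 7]
Append remaining from left: [11, 13]. Merged: [1, 2, 4, 7, 11, 13]

Final merged array: [1, 2, 4, 7, 11, 13]
Total comparisons: 4

The merged array is [1, 2, 4, 7, 11, 13], requiring 4 comparisons. The merge step runs in O(n) time where n is the total number of elements.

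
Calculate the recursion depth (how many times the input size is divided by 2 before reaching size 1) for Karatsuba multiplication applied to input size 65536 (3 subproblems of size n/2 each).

For divide and conquer with division factor 2:

Problem sizes at each level:
Level 0: 65536
Level 1: 32768
Level 2: 16384
Level 3: 8192
Level 4: 4096
Level 5: 2048
Level 6: 1024
Level 7: 512
Level 8: 256
Level 9: 128
Level 10: 64
Level 11: 32
Level 12: 16
Level 13: 8
Level 14: 4
Level 15: 2
Level 16: 1

The root is level 0 and the size-1 base case is level 16 (the tree spans levels 0 through 16, i.e. 17 levels counting the root), so the depth is the number of divisions: log_2(65536) = 16

The recursion tree depth is log_2(65536) = 16. At each level, the problem size is divided by 2, so it takes 16 divisions to reduce to a base case of size 1. The algorithm makes 3 recursive calls at each level.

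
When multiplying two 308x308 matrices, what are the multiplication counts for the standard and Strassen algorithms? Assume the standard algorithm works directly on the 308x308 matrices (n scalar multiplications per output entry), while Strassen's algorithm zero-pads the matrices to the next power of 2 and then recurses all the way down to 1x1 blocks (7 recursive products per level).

Matrix multiplication for 308x308 matrices:

Strassen's algorithm requires power-of-2 dimensions. Pad 308x308 to 512x512 (next power of 2).

Standard algorithm: 308^3 = 29218112 multiplications
Strassen's algorithm: 7^(log2(512)) = 7^9 = 40353607 multiplications
Difference: 29218112 - 40353607 = -11135495 (Strassen uses MORE here due to padding overhead — for small or just-over-power-of-2 n, padding can outweigh the per-level savings)

Standard: 29218112 multiplications (308^3). Strassen: 40353607 multiplications (7^9, after padding to 512x512). Strassen reduces 8 recursive multiplications to 7 at each level.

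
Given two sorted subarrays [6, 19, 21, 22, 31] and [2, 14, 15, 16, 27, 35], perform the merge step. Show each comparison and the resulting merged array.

Merging process:

Compare 6 vs 2: take 2 from right. Merged: [2]
Compare 6 vs 14: take 6 from left. Merged: [2, 6]
Compare 19 vs 14: take 14 from right. Merged: [2, 6, 14]
Compare 19 vs 15: take 15 from right. Merged: [2, 6, 14, 15]
Compare 19 vs 16: take 16 from right. Merged: [2, 6, 14, 15, 16]
Compare 19 vs 27: take 19 from left. Merged: [2, 6, 14, 15, 16, 19]
Compare 21 vs 27: take 21 from left. Merged: [2, 6, 14, 15, 16, 19, 21]
Compare 22 vs 27: take 22 from left. Merged: [2, 6, 14, 15, 16, 19, 21, 22]
Compare 31 vs 27: take 27 from right. Merged: [2, 6, 14, 15, 16, 19, 21, 22, 27]
Compare 31 vs 35: take 31 from left. Merged: [2, 6, 14, 15, 16, 19, 21, 22, 27, 31]
Append remaining from right: [35]. Merged: [2, 6, 14, 15, 16, 19, 21, 22, 27, 31, 35]

Final merged array: [2, 6, 14, 15, 16, 19, 21, 22, 27, 31, 35]
Total comparisons: 10

The merged array is [2, 6, 14, 15, 16, 19, 21, 22, 27, 31, 35], requiring 10 comparisons. The merge step runs in O(n) time where n is the total number of elements.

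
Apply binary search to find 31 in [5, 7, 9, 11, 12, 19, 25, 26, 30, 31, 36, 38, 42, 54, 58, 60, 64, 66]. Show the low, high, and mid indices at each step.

Binary search for 31 in [5, 7, 9, 11, 12, 19, 25, 26, 30, 31, 36, 38, 42, 54, 58, 60, 64, 66]:

lo=0, hi=17, mid=8, arr[mid]=30 -> 30 < 31, search right half
lo=9, hi=17, mid=13, arr[mid]=54 -> 54 > 31, search left half
lo=9, hi=12, mid=10, arr[mid]=36 -> 36 > 31, search left half
lo=9, hi=9, mid=9, arr[mid]=31 -> Found target at index 9!

Binary search finds 31 at index 9 after 4 comparisons. The search repeatedly halves the search space by comparing with the middle element.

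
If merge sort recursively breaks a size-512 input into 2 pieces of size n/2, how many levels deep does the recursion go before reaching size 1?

For divide and conquer with division factor 2:

Problem sizes at each level:
Level 0: 512
Level 1: 256
Level 2: 128
Level 3: 64
Level 4: 32
Level 5: 16
Level 6: 8
Level 7: 4
Level 8: 2
Level 9: 1

The root is level 0 and the size-1 base case is level 9 (the tree spans levels 0 through 9, i.e. 10 levels counting the root), so the depth is the number of divisions: log_2(512) = 9

The recursion tree depth is log_2(512) = 9. At each level, the problem size is divided by 2, so it takes 9 divisions to reduce to a base case of size 1. The algorithm makes 2 recursive calls at each level.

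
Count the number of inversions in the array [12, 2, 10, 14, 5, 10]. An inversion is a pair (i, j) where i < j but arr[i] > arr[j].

Finding inversions in [12, 2, 10, 14, 5, 10]:

(0, 1): arr[0]=12 > arr[1]=2
(0, 2): arr[0]=12 > arr[2]=10
(0, 4): arr[0]=12 > arr[4]=5
(0, 5): arr[0]=12 > arr[5]=10
(2, 4): arr[2]=10 > arr[4]=5
(3, 4): arr[3]=14 > arr[4]=5
(3, 5): arr[3]=14 > arr[5]=10

Total inversions: 7

The array has 7 inversion(s): (0,1), (0,2), (0,4), (0,5), (2,4), (3,4), (3,5). Each pair (i,j) satisfies i < j and arr[i] > arr[j].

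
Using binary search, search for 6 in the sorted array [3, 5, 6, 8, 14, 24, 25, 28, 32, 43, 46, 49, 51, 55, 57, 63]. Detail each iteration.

Binary search for 6 in [3, 5, 6, 8, 14, 24, 25, 28, 32, 43, 46, 49, 51, 55, 57, 63]:

lo=0, hi=15, mid=7, arr[mid]=28 -> 28 > 6, search left half
lo=0, hi=6, mid=3, arr[mid]=8 -> 8 > 6, search left half
lo=0, hi=2, mid=1, arr[mid]=5 -> 5 < 6, search right half
lo=2, hi=2, mid=2, arr[mid]=6 -> Found target at index 2!

Binary search finds 6 at index 2 after 4 comparisons. The search repeatedly halves the search space by comparing with the middle element.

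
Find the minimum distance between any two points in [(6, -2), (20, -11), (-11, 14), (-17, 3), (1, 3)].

Computing all pairwise distances among 5 points:

d((6, -2), (20, -11)) = 16.6433
d((6, -2), (-11, 14)) = 23.3452
d((6, -2), (-17, 3)) = 23.5372
d((6, -2), (1, 3)) = 7.0711 <-- minimum
d((20, -11), (-11, 14)) = 39.8246
d((20, -11), (-17, 3)) = 39.5601
d((20, -11), (1, 3)) = 23.6008
d((-11, 14), (-17, 3)) = 12.53
d((-11, 14), (1, 3)) = 16.2788
d((-17, 3), (1, 3)) = 18.0

Closest pair: (6, -2) and (1, 3) with distance 7.0711

The closest pair is (6, -2) and (1, 3) with Euclidean distance 7.0711. For 5 points, brute-force pairwise comparison is shown above. For large n, the divide-and-conquer algorithm (sort by x, recurse on halves, check the dividing strip) achieves O(n log n).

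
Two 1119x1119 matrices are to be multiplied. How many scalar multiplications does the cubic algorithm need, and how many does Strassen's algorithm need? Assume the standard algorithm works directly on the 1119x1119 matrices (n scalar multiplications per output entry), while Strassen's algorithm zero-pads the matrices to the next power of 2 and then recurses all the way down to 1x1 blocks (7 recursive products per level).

Matrix multiplication for 1119x1119 matrices:

Strassen's algorithm requires power-of-2 dimensions. Pad 1119x1119 to 2048x2048 (next power of 2).

Standard algorithm: 1119^3 = 1401168159 multiplications
Strassen's algorithm: 7^(log2(2048)) = 7^11 = 1977326743 multiplications
Difference: 1401168159 - 1977326743 = -576158584 (Strassen uses MORE here due to padding overhead — for small or just-over-power-of-2 n, padding can outweigh the per-level savings)

Standard: 1401168159 multiplications (1119^3). Strassen: 1977326743 multiplications (7^11, after padding to 2048x2048). Strassen reduces 8 recursive multiplications to 7 at each level.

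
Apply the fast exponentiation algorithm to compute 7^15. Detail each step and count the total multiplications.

Computing 7^15 by squaring (build up from 7^1; each line after the first costs one multiplication):

7^1 = 7
7^2 = (7^1)^2 = 7^2 = 49
7^3 = 7 * 7^2 = 7 * 49 = 343
7^6 = (7^3)^2 = 343^2 = 117649
7^7 = 7 * 7^6 = 7 * 117649 = 823543
7^14 = (7^7)^2 = 823543^2 = 678223072849
7^15 = 7 * 7^14 = 7 * 678223072849 = 4747561509943

Result: 4747561509943
Multiplications needed: 6 (6 lines after 7^1)

7^15 = 4747561509943. Using exponentiation by squaring, this requires 6 multiplications. The key idea: if the exponent is even, square the half-power; if odd, multiply by the base once.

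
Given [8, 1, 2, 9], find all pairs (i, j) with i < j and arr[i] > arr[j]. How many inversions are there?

Finding inversions in [8, 1, 2, 9]:

(0, 1): arr[0]=8 > arr[1]=1
(0, 2): arr[0]=8 > arr[2]=2

Total inversions: 2

The array has 2 inversion(s): (0,1), (0,2). Each pair (i,j) satisfies i < j and arr[i] > arr[j].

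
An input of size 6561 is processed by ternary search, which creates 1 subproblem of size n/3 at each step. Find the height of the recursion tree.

For divide and conquer with division factor 3:

Problem sizes at each level:
Level 0: 6561
Level 1: 2187
Level 2: 729
Level 3: 243
Level 4: 81
Level 5: 27
Level 6: 9
Level 7: 3
Level 8: 1

The root is level 0 and the size-1 base case is level 8 (the tree spans levels 0 through 8, i.e. 9 levels counting the root), so the depth is the number of divisions: log_3(6561) = 8

The recursion tree depth is log_3(6561) = 8. At each level, the problem size is divided by 3, so it takes 8 divisions to reduce to a base case of size 1. The algorithm makes 1 recursive call at each level.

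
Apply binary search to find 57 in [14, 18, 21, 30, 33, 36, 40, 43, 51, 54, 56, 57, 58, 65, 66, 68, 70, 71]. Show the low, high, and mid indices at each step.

Binary search for 57 in [14, 18, 21, 30, 33, 36, 40, 43, 51, 54, 56, 57, 58, 65, 66, 68, 70, 71]:

lo=0, hi=17, mid=8, arr[mid]=51 -> 51 < 57, search right half
lo=9, hi=17, mid=13, arr[mid]=65 -> 65 > 57, search left half
lo=9, hi=12, mid=10, arr[mid]=56 -> 56 < 57, search right half
lo=11, hi=12, mid=11, arr[mid]=57 -> Found target at index 11!

Binary search finds 57 at index 11 after 4 comparisons. The search repeatedly halves the search space by comparing with the middle element.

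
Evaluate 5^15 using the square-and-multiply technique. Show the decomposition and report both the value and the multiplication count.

Computing 5^15 by squaring (build up from 5^1; each line after the first costs one multiplication):

5^1 = 5
5^2 = (5^1)^2 = 5^2 = 25
5^3 = 5 * 5^2 = 5 * 25 = 125
5^6 = (5^3)^2 = 125^2 = 15625
5^7 = 5 * 5^6 = 5 * 15625 = 78125
5^14 = (5^7)^2 = 78125^2 = 6103515625
5^15 = 5 * 5^14 = 5 * 6103515625 = 30517578125

Result: 30517578125
Multiplications needed: 6 (6 lines after 5^1)

5^15 = 30517578125. Using exponentiation by squaring, this requires 6 multiplications. The key idea: if the exponent is even, square the half-power; if odd, multiply by the base once.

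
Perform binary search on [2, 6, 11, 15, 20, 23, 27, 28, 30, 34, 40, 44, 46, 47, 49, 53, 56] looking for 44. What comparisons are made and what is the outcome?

Binary search for 44 in [2, 6, 11, 15, 20, 23, 27, 28, 30, 34, 40, 44, 46, 47, 49, 53, 56]:

lo=0, hi=16, mid=8, arr[mid]=30 -> 30 < 44, search right half
lo=9, hi=16, mid=12, arr[mid]=46 -> 46 > 44, search left half
lo=9, hi=11, mid=10, arr[mid]=40 -> 40 < 44, search right half
lo=11, hi=11, mid=11, arr[mid]=44 -> Found target at index 11!

Binary search finds 44 at index 11 after 4 comparisons. The search repeatedly halves the search space by comparing with the middle element.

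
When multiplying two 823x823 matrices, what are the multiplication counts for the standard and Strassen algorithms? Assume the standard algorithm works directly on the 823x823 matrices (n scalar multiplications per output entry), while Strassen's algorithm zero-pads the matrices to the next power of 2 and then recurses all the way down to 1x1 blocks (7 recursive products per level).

Matrix multiplication for 823x823 matrices:

Strassen's algorithm requires power-of-2 dimensions. Pad 823x823 to 1024x1024 (next power of 2).

Standard algorithm: 823^3 = 557441767 multiplications
Strassen's algorithm: 7^(log2(1024)) = 7^10 = 282475249 multiplications
Savings: 557441767 - 282475249 = 274966518 multiplications

Standard: 557441767 multiplications (823^3). Strassen: 282475249 multiplications (7^10, after padding to 1024x1024). Strassen reduces 8 recursive multiplications to 7 at each level.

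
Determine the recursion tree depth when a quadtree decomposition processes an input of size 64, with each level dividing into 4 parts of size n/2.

For divide and conquer with division factor 2:

Problem sizes at each level:
Level 0: 64
Level 1: 32
Level 2: 16
Level 3: 8
Level 4: 4
Level 5: 2
Level 6: 1

The root is level 0 and the size-1 base case is level 6 (the tree spans levels 0 through 6, i.e. 7 levels counting the root), so the depth is the number of divisions: log_2(64) = 6

The recursion tree depth is log_2(64) = 6. At each level, the problem size is divided by 2, so it takes 6 divisions to reduce to a base case of size 1. The algorithm makes 4 recursive calls at each level.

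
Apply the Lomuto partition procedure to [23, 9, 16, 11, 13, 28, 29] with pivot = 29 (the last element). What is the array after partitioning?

Lomuto partition with pivot = 29:

Initial array: [23, 9, 16, 11, 13, 28, 29]

arr[0]=23 <= 29: swap with position 0, array becomes [23, 9, 16, 11, 13, 28, 29]
arr[1]=9 <= 29: swap with position 1, array becomes [23, 9, 16, 11, 13, 28, 29]
arr[2]=16 <= 29: swap with position 2, array becomes [23, 9, 16, 11, 13, 28, 29]
arr[3]=11 <= 29: swap with position 3, array becomes [23, 9, 16, 11, 13, 28, 29]
arr[4]=13 <= 29: swap with position 4, array becomes [23, 9, 16, 11, 13, 28, 29]
arr[5]=28 <= 29: swap with position 5, array becomes [23, 9, 16, 11, 13, 28, 29]

Place pivot at position 6: [23, 9, 16, 11, 13, 28, 29]
Pivot position: 6

After partitioning with pivot 29, the array becomes [23, 9, 16, 11, 13, 28, 29]. The pivot is placed at index 6. All elements to the left of the pivot are <= 29, and all elements to the right are > 29.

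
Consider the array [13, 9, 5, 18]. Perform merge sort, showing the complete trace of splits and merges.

Merge sort trace:

Split: [13, 9, 5, 18] -> [13, 9] and [5, 18]
  Split: [13, 9] -> [13] and [9]
  Merge: [13] + [9] -> [9, 13]
  Split: [5, 18] -> [5] and [18]
  Merge: [5] + [18] -> [5, 18]
Merge: [9, 13] + [5, 18] -> [5, 9, 13, 18]

Final sorted array: [5, 9, 13, 18]

The merge sort proceeds by recursively splitting the array and merging sorted halves.
After all merges, the sorted array is [5, 9, 13, 18].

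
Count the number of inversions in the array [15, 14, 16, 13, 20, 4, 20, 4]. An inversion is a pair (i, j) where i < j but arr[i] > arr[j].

Finding inversions in [15, 14, 16, 13, 20, 4, 20, 4]:

(0, 1): arr[0]=15 > arr[1]=14
(0, 3): arr[0]=15 > arr[3]=13
(0, 5): arr[0]=15 > arr[5]=4
(0, 7): arr[0]=15 > arr[7]=4
(1, 3): arr[1]=14 > arr[3]=13
(1, 5): arr[1]=14 > arr[5]=4
(1, 7): arr[1]=14 > arr[7]=4
(2, 3): arr[2]=16 > arr[3]=13
(2, 5): arr[2]=16 > arr[5]=4
(2, 7): arr[2]=16 > arr[7]=4
(3, 5): arr[3]=13 > arr[5]=4
(3, 7): arr[3]=13 > arr[7]=4
(4, 5): arr[4]=20 > arr[5]=4
(4, 7): arr[4]=20 > arr[7]=4
(6, 7): arr[6]=20 > arr[7]=4

Total inversions: 15

The array has 15 inversion(s): (0,1), (0,3), (0,5), (0,7), (1,3), (1,5), (1,7), (2,3), (2,5), (2,7), (3,5), (3,7), (4,5), (4,7), (6,7). Each pair (i,j) satisfies i < j and arr[i] > arr[j].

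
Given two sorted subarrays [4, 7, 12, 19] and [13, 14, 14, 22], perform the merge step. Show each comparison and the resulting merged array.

Merging process:

Compare 4 vs 13: take 4 from left. Merged: [4]
Compare 7 vs 13: take 7 from left. Merged: [4, 7]
Compare 12 vs 13: take 12 from left. Merged: [4, 7, 12]
Compare 19 vs 13: take 13 from right. Merged: [4, 7, 12, 13]
Compare 19 vs 14: take 14 from right. Merged: [4, 7, 12, 13, 14]
Compare 19 vs 14: take 14 from right. Merged: [4, 7, 12, 13, 14, 14]
Compare 19 vs 22: take 19 from left. Merged: [4, 7, 12, 13, 14, 14, 19]
Append remaining from right: [22]. Merged: [4, 7, 12, 13, 14, 14, 19, 22]

Final merged array: [4, 7, 12, 13, 14, 14, 19, 22]
Total comparisons: 7

The merged array is [4, 7, 12, 13, 14, 14, 19, 22], requiring 7 comparisons. The merge step runs in O(n) time where n is the total number of elements.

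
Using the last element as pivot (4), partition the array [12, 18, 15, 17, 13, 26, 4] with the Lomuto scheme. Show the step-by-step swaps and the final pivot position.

Lomuto partition with pivot = 4:

Initial array: [12, 18, 15, 17, 13, 26, 4]

arr[0]=12 > 4: no swap
arr[1]=18 > 4: no swap
arr[2]=15 > 4: no swap
arr[3]=17 > 4: no swap
arr[4]=13 > 4: no swap
arr[5]=26 > 4: no swap

Place pivot at position 0: [4, 18, 15, 17, 13, 26, 12]
Pivot position: 0

After partitioning with pivot 4, the array becomes [4, 18, 15, 17, 13, 26, 12]. The pivot is placed at index 0. All elements to the left of the pivot are <= 4, and all elements to the right are > 4.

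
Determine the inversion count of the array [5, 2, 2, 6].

Finding inversions in [5, 2, 2, 6]:

(0, 1): arr[0]=5 > arr[1]=2
(0, 2): arr[0]=5 > arr[2]=2

Total inversions: 2

The array has 2 inversion(s): (0,1), (0,2). Each pair (i,j) satisfies i < j and arr[i] > arr[j].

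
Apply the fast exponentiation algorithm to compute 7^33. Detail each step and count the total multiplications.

Computing 7^33 by squaring (build up from 7^1; each line after the first costs one multiplication):

7^1 = 7
7^2 = (7^1)^2 = 7^2 = 49
7^4 = (7^2)^2 = 49^2 = 2401
7^8 = (7^4)^2 = 2401^2 = 5764801
7^16 = (7^8)^2 = 5764801^2 = 33232930569601
7^32 = (7^16)^2 = 33232930569601^2 = 1104427674243920646305299201
7^33 = 7 * 7^32 = 7 * 1104427674243920646305299201 = 7730993719707444524137094407

Result: 7730993719707444524137094407
Multiplications needed: 6 (6 lines after 7^1)

7^33 = 7730993719707444524137094407. Using exponentiation by squaring, this requires 6 multiplications. The key idea: if the exponent is even, square the half-power; if odd, multiply by the base once.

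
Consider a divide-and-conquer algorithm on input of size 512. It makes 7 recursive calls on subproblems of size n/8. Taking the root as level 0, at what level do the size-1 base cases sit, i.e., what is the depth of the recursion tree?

For divide and conquer with division factor 8:

Problem sizes at each level:
Level 0: 512
Level 1: 64
Level 2: 8
Level 3: 1

The root is level 0 and the size-1 base case is level 3 (the tree spans levels 0 through 3, i.e. 4 levels counting the root), so the depth is the number of divisions: log_8(512) = 3

The recursion tree depth is log_8(512) = 3. At each level, the problem size is divided by 8, so it takes 3 divisions to reduce to a base case of size 1. The algorithm makes 7 recursive calls at each level.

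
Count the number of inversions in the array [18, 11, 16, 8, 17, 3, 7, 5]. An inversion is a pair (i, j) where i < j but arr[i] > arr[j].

Finding inversions in [18, 11, 16, 8, 17, 3, 7, 5]:

(0, 1): arr[0]=18 > arr[1]=11
(0, 2): arr[0]=18 > arr[2]=16
(0, 3): arr[0]=18 > arr[3]=8
(0, 4): arr[0]=18 > arr[4]=17
(0, 5): arr[0]=18 > arr[5]=3
(0, 6): arr[0]=18 > arr[6]=7
(0, 7): arr[0]=18 > arr[7]=5
(1, 3): arr[1]=11 > arr[3]=8
(1, 5): arr[1]=11 > arr[5]=3
(1, 6): arr[1]=11 > arr[6]=7
(1, 7): arr[1]=11 > arr[7]=5
(2, 3): arr[2]=16 > arr[3]=8
(2, 5): arr[2]=16 > arr[5]=3
(2, 6): arr[2]=16 > arr[6]=7
(2, 7): arr[2]=16 > arr[7]=5
(3, 5): arr[3]=8 > arr[5]=3
(3, 6): arr[3]=8 > arr[6]=7
(3, 7): arr[3]=8 > arr[7]=5
(4, 5): arr[4]=17 > arr[5]=3
(4, 6): arr[4]=17 > arr[6]=7
(4, 7): arr[4]=17 > arr[7]=5
(6, 7): arr[6]=7 > arr[7]=5

Total inversions: 22

The array has 22 inversion(s): (0,1), (0,2), (0,3), (0,4), (0,5), (0,6), (0,7), (1,3), (1,5), (1,6), (1,7), (2,3), (2,5), (2,6), (2,7), (3,5), (3,6), (3,7), (4,5), (4,6), (4,7), (6,7). Each pair (i,j) satisfies i < j and arr[i] > arr[j].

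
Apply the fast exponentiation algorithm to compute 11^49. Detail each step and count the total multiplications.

Computing 11^49 by squaring (build up from 11^1; each line after the first costs one multiplication):

11^1 = 11
11^2 = (11^1)^2 = 11^2 = 121
11^3 = 11 * 11^2 = 11 * 121 = 1331
11^6 = (11^3)^2 = 1331^2 = 1771561
11^12 = (11^6)^2 = 1771561^2 = 3138428376721
11^24 = (11^12)^2 = 3138428376721^2 = 9849732675807611094711841
11^48 = (11^24)^2 = 9849732675807611094711841^2 = 97017233784872162402203715694511008214034825609281
11^49 = 11 * 11^48 = 11 * 97017233784872162402203715694511008214034825609281 = 1067189571633593786424240872639621090354383081702091

Result: 1067189571633593786424240872639621090354383081702091
Multiplications needed: 7 (7 lines after 11^1)

11^49 = 1067189571633593786424240872639621090354383081702091. Using exponentiation by squaring, this requires 7 multiplications. The key idea: if the exponent is even, square the half-power; if odd, multiply by the base once.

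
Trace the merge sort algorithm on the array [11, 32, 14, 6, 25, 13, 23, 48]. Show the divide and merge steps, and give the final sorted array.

Merge sort trace:

Split: [11, 32, 14, 6, 25, 13, 23, 48] -> [11, 32, 14, 6] and [25, 13, 23, 48]
  Split: [11, 32, 14, 6] -> [11, 32] and [14, 6]
    Split: [11, 32] -> [11] and [32]
    Merge: [11] + [32] -> [11, 32]
    Split: [14, 6] -> [14] and [6]
    Merge: [14] + [6] -> [6, 14]
  Merge: [11, 32] + [6, 14] -> [6, 11, 14, 32]
  Split: [25, 13, 23, 48] -> [25, 13] and [23, 48]
    Split: [25, 13] -> [25] and [13]
    Merge: [25] + [13] -> [13, 25]
    Split: [23, 48] -> [23] and [48]
    Merge: [23] + [48] -> [23, 48]
  Merge: [13, 25] + [23, 48] -> [13, 23, 25, 48]
Merge: [6, 11, 14, 32] + [13, 23, 25, 48] -> [6, 11, 13, 14, 23, 25, 32, 48]

Final sorted array: [6, 11, 13, 14, 23, 25, 32, 48]

The merge sort proceeds by recursively splitting the array and merging sorted halves.
After all merges, the sorted array is [6, 11, 13, 14, 23, 25, 32, 48].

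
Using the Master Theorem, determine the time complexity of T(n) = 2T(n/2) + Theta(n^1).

Master Theorem for T(n) = 2T(n/2) + O(n^1):

a = 2, b = 2, c = 1
log_b(a) = log_2(2) = 1.0000

Case 2: c = 1 = log_2(2) = 1.0000
T(n) = O(n^1 log n) = O(n log n)

For T(n) = 2T(n/2) + O(n^1): log_2(2) = 1.0000. This is Case 2 of the Master Theorem (c = log_b(a), equal work at all levels), giving O(n log n).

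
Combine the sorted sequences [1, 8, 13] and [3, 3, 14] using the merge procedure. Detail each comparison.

Merging process:

Compare 1 vs 3: take 1 from left. Merged: [1]
Compare 8 vs 3: take 3 from right. Merged: [1, 3]
Compare 8 vs 3: take 3 from right. Merged: [1, 3, 3]
Compare 8 vs 14: take 8 from left. Merged: [1, 3, 3, 8]
Compare 13 vs 14: take 13 from left. Merged: [1, 3, 3, 8, 13]
Append remaining from right: [14]. Merged: [1, 3, 3, 8, 13, 14]

Final merged array: [1, 3, 3, 8, 13, 14]
Total comparisons: 5

The merged array is [1, 3, 3, 8, 13, 14], requiring 5 comparisons. The merge step runs in O(n) time where n is the total number of elements.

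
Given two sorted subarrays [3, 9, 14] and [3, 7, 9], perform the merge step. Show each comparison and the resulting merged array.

Merging process:

Compare 3 vs 3: take 3 from left. Merged: [3]
Compare 9 vs 3: take 3 from right. Merged: [3, 3]
Compare 9 vs 7: take 7 from right. Merged: [3, 3, 7]
Compare 9 vs 9: take 9 from left. Merged: [3, 3, 7, 9]
Compare 14 vs 9: take 9 from right. Merged: [3, 3, 7, 9, 9]
Append remaining from left: [14]. Merged: [3, 3, 7, 9, 9, 14]

Final merged array: [3, 3, 7, 9, 9, 14]
Total comparisons: 5

The merged array is [3, 3, 7, 9, 9, 14], requiring 5 comparisons. The merge step runs in O(n) time where n is the total number of elements.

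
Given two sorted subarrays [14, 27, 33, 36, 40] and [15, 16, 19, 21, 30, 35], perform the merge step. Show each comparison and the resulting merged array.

Merging process:

Compare 14 vs 15: take 14 from left. Merged: [14]
Compare 27 vs 15: take 15 from right. Merged: [14, 15]
Compare 27 vs 16: take 16 from right. Merged: [14, 15, 16]
Compare 27 vs 19: take 19 from right. Merged: [14, 15, 16, 19]
Compare 27 vs 21: take 21 from right. Merged: [14, 15, 16, 19, 21]
Compare 27 vs 30: take 27 from left. Merged: [14, 15, 16, 19, 21, 27]
Compare 33 vs 30: take 30 from right. Merged: [14, 15, 16, 19, 21, 27, 30]
Compare 33 vs 35: take 33 from left. Merged: [14, 15, 16, 19, 21, 27, 30, 33]
Compare 36 vs 35: take 35 from right. Merged: [14, 15, 16, 19, 21, 27, 30, 33, 35]
Append remaining from left: [36, 40]. Merged: [14, 15, 16, 19, 21, 27, 30, 33, 35, 36, 40]

Final merged array: [14, 15, 16, 19, 21, 27, 30, 33, 35, 36, 40]
Total comparisons: 9

The merged array is [14, 15, 16, 19, 21, 27, 30, 33, 35, 36, 40], requiring 9 comparisons. The merge step runs in O(n) time where n is the total number of elements.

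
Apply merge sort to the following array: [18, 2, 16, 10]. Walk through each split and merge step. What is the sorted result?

Merge sort trace:

Split: [18, 2, 16, 10] -> [18, 2] and [16, 10]
  Split: [18, 2] -> [18] and [2]
  Merge: [18] + [2] -> [2, 18]
  Split: [16, 10] -> [16] and [10]
  Merge: [16] + [10] -> [10, 16]
Merge: [2, 18] + [10, 16] -> [2, 10, 16, 18]

Final sorted array: [2, 10, 16, 18]

The merge sort proceeds by recursively splitting the array and merging sorted halves.
After all merges, the sorted array is [2, 10, 16, 18].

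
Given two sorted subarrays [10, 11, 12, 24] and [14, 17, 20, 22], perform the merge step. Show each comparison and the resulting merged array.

Merging process:

Compare 10 vs 14: take 10 from left. Merged: [10]
Compare 11 vs 14: take 11 from left. Merged: [10, 11]
Compare 12 vs 14: take 12 from left. Merged: [10, 11, 12]
Compare 24 vs 14: take 14 from right. Merged: [10, 11, 12, 14]
Compare 24 vs 17: take 17 from right. Merged: [10, 11, 12, 14, 17]
Compare 24 vs 20: take 20 from right. Merged: [10, 11, 12, 14, 17, 20]
Compare 24 vs 22: take 22 from right. Merged: [10, 11, 12, 14, 17, 20, 22]
Append remaining from left: [24]. Merged: [10, 11, 12, 14, 17, 20, 22, 24]

Final merged array: [10, 11, 12, 14, 17, 20, 22, 24]
Total comparisons: 7

The merged array is [10, 11, 12, 14, 17, 20, 22, 24], requiring 7 comparisons. The merge step runs in O(n) time where n is the total number of elements.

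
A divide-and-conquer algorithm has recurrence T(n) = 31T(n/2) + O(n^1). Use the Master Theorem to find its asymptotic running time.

Master Theorem for T(n) = 31T(n/2) + O(n^1):

a = 31, b = 2, c = 1
log_b(a) = log_2(31) = 4.9542

Case 1: c = 1 < log_2(31) = 4.9542
T(n) = O(n^(log_2 31))

For T(n) = 31T(n/2) + O(n^1): log_2(31) = 4.9542. This is Case 1 of the Master Theorem (c < log_b(a), work dominated by leaves), giving O(n^(log_2 31)).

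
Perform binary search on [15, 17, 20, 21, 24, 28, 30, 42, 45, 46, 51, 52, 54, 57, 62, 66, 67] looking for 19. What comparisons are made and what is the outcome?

Binary search for 19 in [15, 17, 20, 21, 24, 28, 30, 42, 45, 46, 51, 52, 54, 57, 62, 66, 67]:

lo=0, hi=16, mid=8, arr[mid]=45 -> 45 > 19, search left half
lo=0, hi=7, mid=3, arr[mid]=21 -> 21 > 19, search left half
lo=0, hi=2, mid=1, arr[mid]=17 -> 17 < 19, search right half
lo=2, hi=2, mid=2, arr[mid]=20 -> 20 > 19, search left half
lo=2 > hi=1, target 19 not found

Binary search determines that 19 is not in the array after 4 comparisons. The search space was exhausted without finding the target.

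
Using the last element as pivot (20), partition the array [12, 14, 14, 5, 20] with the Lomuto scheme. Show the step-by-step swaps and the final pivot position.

Lomuto partition with pivot = 20:

Initial array: [12, 14, 14, 5, 20]

arr[0]=12 <= 20: swap with position 0, array becomes [12, 14, 14, 5, 20]
arr[1]=14 <= 20: swap with position 1, array becomes [12, 14, 14, 5, 20]
arr[2]=14 <= 20: swap with position 2, array becomes [12, 14, 14, 5, 20]
arr[3]=5 <= 20: swap with position 3, array becomes [12, 14, 14, 5, 20]

Place pivot at position 4: [12, 14, 14, 5, 20]
Pivot position: 4

After partitioning with pivot 20, the array becomes [12, 14, 14, 5, 20]. The pivot is placed at index 4. All elements to the left of the pivot are <= 20, and all elements to the right are > 20.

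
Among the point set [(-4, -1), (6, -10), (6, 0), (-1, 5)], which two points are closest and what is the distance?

Computing all pairwise distances among 4 points:

d((-4, -1), (6, -10)) = 13.4536
d((-4, -1), (6, 0)) = 10.0499
d((-4, -1), (-1, 5)) = 6.7082 <-- minimum
d((6, -10), (6, 0)) = 10.0
d((6, -10), (-1, 5)) = 16.5529
d((6, 0), (-1, 5)) = 8.6023

Closest pair: (-4, -1) and (-1, 5) with distance 6.7082

The closest pair is (-4, -1) and (-1, 5) with Euclidean distance 6.7082. For 4 points, brute-force pairwise comparison is shown above. For large n, the divide-and-conquer algorithm (sort by x, recurse on halves, check the dividing strip) achieves O(n log n).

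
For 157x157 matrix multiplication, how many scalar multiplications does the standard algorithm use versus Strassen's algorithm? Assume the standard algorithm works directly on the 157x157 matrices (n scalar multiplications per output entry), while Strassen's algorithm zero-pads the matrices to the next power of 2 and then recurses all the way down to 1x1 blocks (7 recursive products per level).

Matrix multiplication for 157x157 matrices:

Strassen's algorithm requires power-of-2 dimensions. Pad 157x157 to 256x256 (next power of 2).

Standard algorithm: 157^3 = 3869893 multiplications
Strassen's algorithm: 7^(log2(256)) = 7^8 = 5764801 multiplications
Difference: 3869893 - 5764801 = -1894908 (Strassen uses MORE here due to padding overhead — for small or just-over-power-of-2 n, padding can outweigh the per-level savings)

Standard: 3869893 multiplications (157^3). Strassen: 5764801 multiplications (7^8, after padding to 256x256). Strassen reduces 8 recursive multiplications to 7 at each level.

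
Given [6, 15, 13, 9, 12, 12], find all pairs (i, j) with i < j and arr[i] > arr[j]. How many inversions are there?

Finding inversions in [6, 15, 13, 9, 12, 12]:

(1, 2): arr[1]=15 > arr[2]=13
(1, 3): arr[1]=15 > arr[3]=9
(1, 4): arr[1]=15 > arr[4]=12
(1, 5): arr[1]=15 > arr[5]=12
(2, 3): arr[2]=13 > arr[3]=9
(2, 4): arr[2]=13 > arr[4]=12
(2, 5): arr[2]=13 > arr[5]=12

Total inversions: 7

The array has 7 inversion(s): (1,2), (1,3), (1,4), (1,5), (2,3), (2,4), (2,5). Each pair (i,j) satisfies i < j and arr[i] > arr[j].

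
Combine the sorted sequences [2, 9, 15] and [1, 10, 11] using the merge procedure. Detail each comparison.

Merging process:

Compare 2 vs 1: take 1 from right. Merged: [1]
Compare 2 vs 10: take 2 from left. Merged: [1, 2]
Compare 9 vs 10: take 9 from left. Merged: [1, 2, 9]
Compare 15 vs 10: take 10 from right. Merged: [1, 2, 9, 10]
Compare 15 vs 11: take 11 from right. Merged: [1, 2, 9, 10, 11]
Append remaining from left: [15]. Merged: [1, 2, 9, 10, 11, 15]

Final merged array: [1, 2, 9, 10, 11, 15]
Total comparisons: 5

The merged array is [1, 2, 9, 10, 11, 15], requiring 5 comparisons. The merge step runs in O(n) time where n is the total number of elements.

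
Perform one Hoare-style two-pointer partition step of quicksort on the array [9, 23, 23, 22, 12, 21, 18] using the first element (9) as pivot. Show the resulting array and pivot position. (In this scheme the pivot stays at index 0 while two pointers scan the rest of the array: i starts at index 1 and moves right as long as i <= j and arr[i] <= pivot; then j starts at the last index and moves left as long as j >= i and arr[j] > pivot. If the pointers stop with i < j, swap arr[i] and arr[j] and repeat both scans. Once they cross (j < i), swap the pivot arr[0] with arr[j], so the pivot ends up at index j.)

Hoare-style two-pointer partition with pivot = 9:

Initial array: [9, 23, 23, 22, 12, 21, 18]

Pointers start at i = 1, j = 6.
i ends at 1, j ends at 0: the pointers have crossed (j < i), so scanning stops.

j = 0, so swapping arr[0] with arr[j] leaves the pivot at position 0: [9, 23, 23, 22, 12, 21, 18]
Pivot position: 0

After partitioning with pivot 9, the array becomes [9, 23, 23, 22, 12, 21, 18]. The pivot is placed at index 0. All elements to the left of the pivot are <= 9, and all elements to the right are > 9.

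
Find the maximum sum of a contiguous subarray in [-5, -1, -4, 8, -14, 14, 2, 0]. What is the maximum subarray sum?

Using Kadane's algorithm on [-5, -1, -4, 8, -14, 14, 2, 0]:

Scanning through the array:
Position 1 (value -1): max_ending_here = -1, max_so_far = -1
Position 2 (value -4): max_ending_here = -4, max_so_far = -1
Position 3 (value 8): max_ending_here = 8, max_so_far = 8
Position 4 (value -14): max_ending_here = -6, max_so_far = 8
Position 5 (value 14): max_ending_here = 14, max_so_far = 14
Position 6 (value 2): max_ending_here = 16, max_so_far = 16
Position 7 (value 0): max_ending_here = 16, max_so_far = 16

Maximum subarray: [14, 2]
Maximum sum: 16

The maximum subarray is [14, 2] with sum 16. This subarray runs from index 5 to index 6.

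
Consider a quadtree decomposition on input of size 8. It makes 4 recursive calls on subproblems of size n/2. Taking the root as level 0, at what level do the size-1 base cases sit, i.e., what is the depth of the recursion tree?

For divide and conquer with division factor 2:

Problem sizes at each level:
Level 0: 8
Level 1: 4
Level 2: 2
Level 3: 1

The root is level 0 and the size-1 base case is level 3 (the tree spans levels 0 through 3, i.e. 4 levels counting the root), so the depth is the number of divisions: log_2(8) = 3

The recursion tree depth is log_2(8) = 3. At each level, the problem size is divided by 2, so it takes 3 divisions to reduce to a base case of size 1. The algorithm makes 4 recursive calls at each level.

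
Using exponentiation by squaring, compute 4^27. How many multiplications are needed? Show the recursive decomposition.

Computing 4^27 by squaring (build up from 4^1; each line after the first costs one multiplication):

4^1 = 4
4^2 = (4^1)^2 = 4^2 = 16
4^3 = 4 * 4^2 = 4 * 16 = 64
4^6 = (4^3)^2 = 64^2 = 4096
4^12 = (4^6)^2 = 4096^2 = 16777216
4^13 = 4 * 4^12 = 4 * 16777216 = 67108864
4^26 = (4^13)^2 = 67108864^2 = 4503599627370496
4^27 = 4 * 4^26 = 4 * 4503599627370496 = 18014398509481984

Result: 18014398509481984
Multiplications needed: 7 (7 lines after 4^1)

4^27 = 18014398509481984. Using exponentiation by squaring, this requires 7 multiplications. The key idea: if the exponent is even, square the half-power; if odd, multiply by the base once.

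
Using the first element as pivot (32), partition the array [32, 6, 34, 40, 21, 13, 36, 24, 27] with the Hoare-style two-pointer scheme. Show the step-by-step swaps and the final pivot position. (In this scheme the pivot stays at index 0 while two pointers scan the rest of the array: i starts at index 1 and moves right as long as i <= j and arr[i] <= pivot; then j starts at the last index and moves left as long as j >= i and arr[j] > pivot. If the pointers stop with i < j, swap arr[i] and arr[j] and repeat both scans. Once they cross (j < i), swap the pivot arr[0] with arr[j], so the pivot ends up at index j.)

Hoare-style two-pointer partition with pivot = 32:

Initial array: [32, 6, 34, 40, 21, 13, 36, 24, 27]

Pointers start at i = 1, j = 8.
i stops at index 2 (arr[2]=34 > 32), j stops at index 8 (arr[8]=27 <= 32): swap arr[2] and arr[8], array becomes [32, 6, 27, 40, 21, 13, 36, 24, 34]
i stops at index 3 (arr[3]=40 > 32), j stops at index 7 (arr[7]=24 <= 32): swap arr[3] and arr[7], array becomes [32, 6, 27, 24, 21, 13, 36, 40, 34]
i ends at 6, j ends at 5: the pointers have crossed (j < i), so scanning stops.

Swap pivot arr[0] with arr[5] to place pivot at position 5: [13, 6, 27, 24, 21, 32, 36, 40, 34]
Pivot position: 5

After partitioning with pivot 32, the array becomes [13, 6, 27, 24, 21, 32, 36, 40, 34]. The pivot is placed at index 5. All elements to the left of the pivot are <= 32, and all elements to the right are > 32.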